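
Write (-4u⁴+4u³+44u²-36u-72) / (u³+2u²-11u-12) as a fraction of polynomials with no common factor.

(-4u²-4u+24)/(u+4)

By polynomial division,
  -4u⁴+4u³+44u²-36u-72 = (-4u+12)(u³+2u²-11u-12) + (-24u²+48u+72)
  u³+2u²-11u-12 = (-(1/24)u-1/6)(-24u²+48u+72) + (0)
Last nonzero remainder: -24u²+48u+72. Dividing through by -24 gives the monic gcd u²-2u-3.
Cancel u²-2u-3 from numerator and denominator to get the reduced form.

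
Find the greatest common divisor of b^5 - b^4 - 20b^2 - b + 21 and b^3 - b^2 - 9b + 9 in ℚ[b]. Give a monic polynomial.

Repeated division with remainder:
  b^5 - b^4 - 20b^2 - b + 21 = (b^2 + 9)(b^3 - b^2 - 9b + 9) + (-20b^2 + 80b - 60)
  b^3 - b^2 - 9b + 9 = (-(1/20)b - 3/20)(-20b^2 + 80b - 60) + (0)
Last nonzero remainder: -20b^2 + 80b - 60. Dividing through by -20 gives the monic gcd b^2 - 4b + 3.

b^2 - 4b + 3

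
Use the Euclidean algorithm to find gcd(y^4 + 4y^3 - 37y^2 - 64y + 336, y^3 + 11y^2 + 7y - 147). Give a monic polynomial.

y^2 + 4y - 21

Apply the Euclidean algorithm:
  y^4 + 4y^3 - 37y^2 - 64y + 336 = (y - 7)(y^3 + 11y^2 + 7y - 147) + (33y^2 + 132y - 693)
  y^3 + 11y^2 + 7y - 147 = ((1/33)y + 7/33)(33y^2 + 132y - 693) + (0)
Last nonzero remainder: 33y^2 + 132y - 693. Dividing through by 33 gives the monic gcd y^2 + 4y - 21.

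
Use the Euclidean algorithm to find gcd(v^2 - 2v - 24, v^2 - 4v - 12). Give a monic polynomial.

v - 6

Euclidean algorithm in ℚ[v]:
  v^2 - 2v - 24 = (v^2 - 4v - 12) + (2v - 12)
  v^2 - 4v - 12 = ((1/2)v + 1)(2v - 12) + (0)
Last nonzero remainder: 2v - 12. Dividing through by 2 gives the monic gcd v - 6.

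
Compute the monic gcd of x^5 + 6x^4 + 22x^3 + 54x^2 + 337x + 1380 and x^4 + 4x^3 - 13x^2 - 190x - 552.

x^3 + 10x^2 + 47x + 92

Repeated division with remainder:
  x^5 + 6x^4 + 22x^3 + 54x^2 + 337x + 1380 = (x + 2)(x^4 + 4x^3 - 13x^2 - 190x - 552) + (27x^3 + 270x^2 + 1269x + 2484)
  x^4 + 4x^3 - 13x^2 - 190x - 552 = ((1/27)x - 2/9)(27x^3 + 270x^2 + 1269x + 2484) + (0)
Last nonzero remainder: 27x^3 + 270x^2 + 1269x + 2484. Dividing through by 27 gives the monic gcd x^3 + 10x^2 + 47x + 92.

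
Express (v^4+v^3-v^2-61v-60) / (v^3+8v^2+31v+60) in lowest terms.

Repeated division with remainder:
  v^4+v^3-v^2-61v-60 = (v-7)(v^3+8v^2+31v+60) + (24v^2+96v+360)
  v^3+8v^2+31v+60 = ((1/24)v+1/6)(24v^2+96v+360) + (0)
Last nonzero remainder: 24v^2+96v+360. Dividing through by 24 gives the monic gcd v^2+4v+15.
Cancel v^2+4v+15 from numerator and denominator to get the reduced form.

(v^2-3v-4)/(v+4)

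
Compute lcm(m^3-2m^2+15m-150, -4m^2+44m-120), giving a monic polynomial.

m^4-8m^3+27m^2-240m+900

By polynomial division,
  m^3-2m^2+15m-150 = (-(1/4)m-9/4)(-4m^2+44m-120) + (84m-420)
  -4m^2+44m-120 = (-(1/21)m+2/7)(84m-420) + (0)
Last nonzero remainder: 84m-420. Dividing through by 84 gives the monic gcd m-5.
Then lcm(f, g) = f·g / gcd(f, g); expanding and making the result monic gives the answer.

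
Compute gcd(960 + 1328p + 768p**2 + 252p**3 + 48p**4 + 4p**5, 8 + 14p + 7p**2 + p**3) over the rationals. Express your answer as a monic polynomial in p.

By polynomial division,
  4p**5 + 48p**4 + 252p**3 + 768p**2 + 1328p + 960 = (4p**2 + 20p + 56)(p**3 + 7p**2 + 14p + 8) + (64p**2 + 384p + 512)
  p**3 + 7p**2 + 14p + 8 = ((1/64)p + 1/64)(64p**2 + 384p + 512) + (0)
Last nonzero remainder: 64p**2 + 384p + 512. Dividing through by 64 gives the monic gcd p**2 + 6p + 8.

8 + 6p + p**2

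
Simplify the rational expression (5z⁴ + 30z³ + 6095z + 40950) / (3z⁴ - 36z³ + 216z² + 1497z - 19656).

(5z + 50)/(3z - 24)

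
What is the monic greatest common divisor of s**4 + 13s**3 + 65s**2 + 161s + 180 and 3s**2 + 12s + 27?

s**2 + 4s + 9

Apply the Euclidean algorithm:
  s**4 + 13s**3 + 65s**2 + 161s + 180 = ((1/3)s**2 + 3s + 20/3)(3s**2 + 12s + 27) + (0)
Last nonzero remainder: 3s**2 + 12s + 27. Dividing through by 3 gives the monic gcd s**2 + 4s + 9.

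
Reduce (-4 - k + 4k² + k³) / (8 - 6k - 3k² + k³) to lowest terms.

(4 + 5k + k²)/(-8 - 2k + k²)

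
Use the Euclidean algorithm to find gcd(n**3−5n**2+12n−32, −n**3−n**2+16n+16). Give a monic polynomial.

By polynomial division,
  n**3−5n**2+12n−32 = (−1)(−n**3−n**2+16n+16) + (−6n**2+28n−16)
  −n**3−n**2+16n+16 = ((1/6)n+17/18)(−6n**2+28n−16) + (−(70/9)n+280/9)
  −6n**2+28n−16 = ((27/35)n−18/35)(−(70/9)n+280/9) + (0)
Last nonzero remainder: −(70/9)n+280/9. Dividing through by −70/9 gives the monic gcd n−4.

n−4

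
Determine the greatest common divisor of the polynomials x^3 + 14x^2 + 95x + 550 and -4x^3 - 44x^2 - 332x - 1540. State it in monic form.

x^2 + 4x + 55

Apply the Euclidean algorithm:
  x^3 + 14x^2 + 95x + 550 = (-1/4)(-4x^3 - 44x^2 - 332x - 1540) + (3x^2 + 12x + 165)
  -4x^3 - 44x^2 - 332x - 1540 = (-(4/3)x - 28/3)(3x^2 + 12x + 165) + (0)
Last nonzero remainder: 3x^2 + 12x + 165. Dividing through by 3 gives the monic gcd x^2 + 4x + 55.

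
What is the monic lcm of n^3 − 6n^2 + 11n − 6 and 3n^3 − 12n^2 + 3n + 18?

n^4 − 5n^3 + 5n^2 + 5n − 6

By polynomial division,
  n^3 − 6n^2 + 11n − 6 = (1/3)(3n^3 − 12n^2 + 3n + 18) + (−2n^2 + 10n − 12)
  3n^3 − 12n^2 + 3n + 18 = (−(3/2)n − 3/2)(−2n^2 + 10n − 12) + (0)
Last nonzero remainder: −2n^2 + 10n − 12. Dividing through by −2 gives the monic gcd n^2 − 5n + 6.
Then lcm(f, g) = f·g / gcd(f, g); expanding and making the result monic gives the answer.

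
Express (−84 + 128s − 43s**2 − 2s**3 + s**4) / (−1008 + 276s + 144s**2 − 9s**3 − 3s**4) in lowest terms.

Euclidean algorithm in ℚ[s]:
  s**4 − 2s**3 − 43s**2 + 128s − 84 = (−1/3)(−3s**4 − 9s**3 + 144s**2 + 276s − 1008) + (−5s**3 + 5s**2 + 220s − 420)
  −3s**4 − 9s**3 + 144s**2 + 276s − 1008 = ((3/5)s + 12/5)(−5s**3 + 5s**2 + 220s − 420) + (0)
Last nonzero remainder: −5s**3 + 5s**2 + 220s − 420. Dividing through by −5 gives the monic gcd s**3 − s**2 − 44s + 84.
Cancel s**3 − s**2 − 44s + 84 from numerator and denominator to get the reduced form.

(1 − s)/(12 + 3s)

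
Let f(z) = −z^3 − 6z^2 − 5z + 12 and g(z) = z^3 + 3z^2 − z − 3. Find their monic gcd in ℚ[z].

Repeated division with remainder:
  −z^3 − 6z^2 − 5z + 12 = (−1)(z^3 + 3z^2 − z − 3) + (−3z^2 − 6z + 9)
  z^3 + 3z^2 − z − 3 = (−(1/3)z − 1/3)(−3z^2 − 6z + 9) + (0)
Last nonzero remainder: −3z^2 − 6z + 9. Dividing through by −3 gives the monic gcd z^2 + 2z − 3.

z^2 + 2z − 3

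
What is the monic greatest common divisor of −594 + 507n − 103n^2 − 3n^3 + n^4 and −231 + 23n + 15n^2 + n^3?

−33 + 8n + n^2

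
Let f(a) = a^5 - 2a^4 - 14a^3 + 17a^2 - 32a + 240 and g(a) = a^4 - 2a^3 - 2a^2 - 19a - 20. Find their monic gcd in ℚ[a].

a^3 - 3a^2 + a - 20

Apply the Euclidean algorithm:
  a^5 - 2a^4 - 14a^3 + 17a^2 - 32a + 240 = (a)(a^4 - 2a^3 - 2a^2 - 19a - 20) + (-12a^3 + 36a^2 - 12a + 240)
  a^4 - 2a^3 - 2a^2 - 19a - 20 = (-(1/12)a - 1/12)(-12a^3 + 36a^2 - 12a + 240) + (0)
Last nonzero remainder: -12a^3 + 36a^2 - 12a + 240. Dividing through by -12 gives the monic gcd a^3 - 3a^2 + a - 20.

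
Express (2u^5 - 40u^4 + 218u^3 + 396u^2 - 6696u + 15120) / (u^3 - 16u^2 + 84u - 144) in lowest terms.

Repeated division with remainder:
  2u^5 - 40u^4 + 218u^3 + 396u^2 - 6696u + 15120 = (2u^2 - 8u - 78)(u^3 - 16u^2 + 84u - 144) + (108u^2 - 1296u + 3888)
  u^3 - 16u^2 + 84u - 144 = ((1/108)u - 1/27)(108u^2 - 1296u + 3888) + (0)
Last nonzero remainder: 108u^2 - 1296u + 3888. Dividing through by 108 gives the monic gcd u^2 - 12u + 36.
Cancel u^2 - 12u + 36 from numerator and denominator to get the reduced form.

(2u^3 - 16u^2 - 46u + 420)/(u - 4)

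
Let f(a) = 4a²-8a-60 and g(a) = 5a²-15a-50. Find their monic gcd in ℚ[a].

a-5

Repeated division with remainder:
  4a²-8a-60 = (4/5)(5a²-15a-50) + (4a-20)
  5a²-15a-50 = ((5/4)a+5/2)(4a-20) + (0)
Last nonzero remainder: 4a-20. Dividing through by 4 gives the monic gcd a-5.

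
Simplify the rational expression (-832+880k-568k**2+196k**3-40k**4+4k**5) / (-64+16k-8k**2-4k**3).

(52-29k+8k**2-k**3)/(4+k)

Repeated division with remainder:
  4k**5-40k**4+196k**3-568k**2+880k-832 = (-k**2+12k-77)(-4k**3-8k**2+16k-64) + (-1440k**2+2880k-5760)
  -4k**3-8k**2+16k-64 = ((1/360)k+1/90)(-1440k**2+2880k-5760) + (0)
Last nonzero remainder: -1440k**2+2880k-5760. Dividing through by -1440 gives the monic gcd k**2-2k+4.
Cancel k**2-2k+4 from numerator and denominator to get the reduced form.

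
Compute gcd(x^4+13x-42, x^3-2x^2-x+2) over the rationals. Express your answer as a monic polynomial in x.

x-2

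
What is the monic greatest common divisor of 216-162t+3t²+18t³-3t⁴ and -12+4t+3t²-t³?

6-5t+t²

By polynomial division,
  -3t⁴+18t³+3t²-162t+216 = (3t-9)(-t³+3t²+4t-12) + (18t²-90t+108)
  -t³+3t²+4t-12 = (-(1/18)t-1/9)(18t²-90t+108) + (0)
Last nonzero remainder: 18t²-90t+108. Dividing through by 18 gives the monic gcd t²-5t+6.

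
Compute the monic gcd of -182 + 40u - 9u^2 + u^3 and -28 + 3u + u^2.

1

Euclidean algorithm in ℚ[u]:
  u^3 - 9u^2 + 40u - 182 = (u - 12)(u^2 + 3u - 28) + (104u - 518)
  u^2 + 3u - 28 = ((1/104)u + 415/5408)(104u - 518) + (31773/2704)
  104u - 518 = ((281216/31773)u - 200096/4539)(31773/2704) + (0)
The last nonzero remainder is the constant 31773/2704, so the polynomials are coprime and gcd = 1.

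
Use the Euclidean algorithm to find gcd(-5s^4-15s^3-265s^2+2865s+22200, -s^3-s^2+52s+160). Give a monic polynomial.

s^2-3s-40

Repeated division with remainder:
  -5s^4-15s^3-265s^2+2865s+22200 = (5s+10)(-s^3-s^2+52s+160) + (-515s^2+1545s+20600)
  -s^3-s^2+52s+160 = ((1/515)s+4/515)(-515s^2+1545s+20600) + (0)
Last nonzero remainder: -515s^2+1545s+20600. Dividing through by -515 gives the monic gcd s^2-3s-40.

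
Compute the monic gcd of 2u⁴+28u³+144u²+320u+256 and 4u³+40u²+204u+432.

u+4

By polynomial division,
  2u⁴+28u³+144u²+320u+256 = ((1/2)u+2)(4u³+40u²+204u+432) + (-38u²-304u-608)
  4u³+40u²+204u+432 = (-(2/19)u-4/19)(-38u²-304u-608) + (76u+304)
  -38u²-304u-608 = (-(1/2)u-2)(76u+304) + (0)
Last nonzero remainder: 76u+304. Dividing through by 76 gives the monic gcd u+4.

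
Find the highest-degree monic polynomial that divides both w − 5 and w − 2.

By polynomial division,
  w − 5 = (w − 2) + (−3)
  w − 2 = (−(1/3)w + 2/3)(−3) + (0)
The last nonzero remainder is the constant −3, so the polynomials are coprime and gcd = 1.

1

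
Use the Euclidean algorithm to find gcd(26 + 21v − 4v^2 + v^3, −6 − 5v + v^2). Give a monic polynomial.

1 + v

Repeated division with remainder:
  v^3 − 4v^2 + 21v + 26 = (v + 1)(v^2 − 5v − 6) + (32v + 32)
  v^2 − 5v − 6 = ((1/32)v − 3/16)(32v + 32) + (0)
Last nonzero remainder: 32v + 32. Dividing through by 32 gives the monic gcd v + 1.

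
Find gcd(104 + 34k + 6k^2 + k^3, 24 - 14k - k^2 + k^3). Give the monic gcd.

By polynomial division,
  k^3 + 6k^2 + 34k + 104 = (k^3 - k^2 - 14k + 24) + (7k^2 + 48k + 80)
  k^3 - k^2 - 14k + 24 = ((1/7)k - 55/49)(7k^2 + 48k + 80) + ((1394/49)k + 5576/49)
  7k^2 + 48k + 80 = ((343/1394)k + 490/697)((1394/49)k + 5576/49) + (0)
Last nonzero remainder: (1394/49)k + 5576/49. Dividing through by 1394/49 gives the monic gcd k + 4.

4 + k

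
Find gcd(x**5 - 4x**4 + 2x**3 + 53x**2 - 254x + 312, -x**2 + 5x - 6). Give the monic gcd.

By polynomial division,
  x**5 - 4x**4 + 2x**3 + 53x**2 - 254x + 312 = (-x**3 - x**2 - x - 52)(-x**2 + 5x - 6) + (0)
Last nonzero remainder: -x**2 + 5x - 6. Dividing through by -1 gives the monic gcd x**2 - 5x + 6.

x**2 - 5x + 6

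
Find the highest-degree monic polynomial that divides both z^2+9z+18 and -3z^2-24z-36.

By polynomial division,
  z^2+9z+18 = (-1/3)(-3z^2-24z-36) + (z+6)
  -3z^2-24z-36 = (-3z-6)(z+6) + (0)
The last nonzero remainder z+6 is already monic.

z+6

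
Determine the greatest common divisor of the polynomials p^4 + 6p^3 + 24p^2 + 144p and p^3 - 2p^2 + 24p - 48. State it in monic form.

p^2 + 24

Apply the Euclidean algorithm:
  p^4 + 6p^3 + 24p^2 + 144p = (p + 8)(p^3 - 2p^2 + 24p - 48) + (16p^2 + 384)
  p^3 - 2p^2 + 24p - 48 = ((1/16)p - 1/8)(16p^2 + 384) + (0)
Last nonzero remainder: 16p^2 + 384. Dividing through by 16 gives the monic gcd p^2 + 24.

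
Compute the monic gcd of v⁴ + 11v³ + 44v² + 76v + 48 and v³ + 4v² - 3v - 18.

v + 3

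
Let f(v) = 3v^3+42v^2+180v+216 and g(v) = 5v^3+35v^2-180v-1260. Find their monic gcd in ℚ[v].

v+6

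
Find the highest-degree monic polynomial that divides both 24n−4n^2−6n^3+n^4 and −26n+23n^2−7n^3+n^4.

Apply the Euclidean algorithm:
  n^4−6n^3−4n^2+24n = (n^4−7n^3+23n^2−26n) + (n^3−27n^2+50n)
  n^4−7n^3+23n^2−26n = (n+20)(n^3−27n^2+50n) + (513n^2−1026n)
  n^3−27n^2+50n = ((1/513)n−25/513)(513n^2−1026n) + (0)
Last nonzero remainder: 513n^2−1026n. Dividing through by 513 gives the monic gcd n^2−2n.

−2n+n^2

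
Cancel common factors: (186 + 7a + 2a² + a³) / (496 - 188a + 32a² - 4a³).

(-6 - a)/(-16 + 4a)

Euclidean algorithm in ℚ[a]:
  a³ + 2a² + 7a + 186 = (-1/4)(-4a³ + 32a² - 188a + 496) + (10a² - 40a + 310)
  -4a³ + 32a² - 188a + 496 = (-(2/5)a + 8/5)(10a² - 40a + 310) + (0)
Last nonzero remainder: 10a² - 40a + 310. Dividing through by 10 gives the monic gcd a² - 4a + 31.
Cancel a² - 4a + 31 from numerator and denominator to get the reduced form.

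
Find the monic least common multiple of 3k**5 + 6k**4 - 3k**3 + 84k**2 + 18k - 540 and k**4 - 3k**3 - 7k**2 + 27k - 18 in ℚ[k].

k**7 - 2k**6 - 6k**5 + 38k**4 - 109k**3 - 120k**2 + 738k - 540

Repeated division with remainder:
  3k**5 + 6k**4 - 3k**3 + 84k**2 + 18k - 540 = (3k + 15)(k**4 - 3k**3 - 7k**2 + 27k - 18) + (63k**3 + 108k**2 - 333k - 270)
  k**4 - 3k**3 - 7k**2 + 27k - 18 = ((1/63)k - 11/147)(63k**3 + 108k**2 - 333k - 270) + ((312/49)k**2 + (312/49)k - 1872/49)
  63k**3 + 108k**2 - 333k - 270 = ((1029/104)k + 735/104)((312/49)k**2 + (312/49)k - 1872/49) + (0)
Last nonzero remainder: (312/49)k**2 + (312/49)k - 1872/49. Dividing through by 312/49 gives the monic gcd k**2 + k - 6.
Then lcm(f, g) = f·g / gcd(f, g); expanding and making the result monic gives the answer.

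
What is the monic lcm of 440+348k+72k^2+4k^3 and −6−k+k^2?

Apply the Euclidean algorithm:
  4k^3+72k^2+348k+440 = (4k+76)(k^2−k−6) + (448k+896)
  k^2−k−6 = ((1/448)k−3/448)(448k+896) + (0)
Last nonzero remainder: 448k+896. Dividing through by 448 gives the monic gcd k+2.
Then lcm(f, g) = f·g / gcd(f, g); expanding and making the result monic gives the answer.

−330−151k+33k^2+15k^3+k^4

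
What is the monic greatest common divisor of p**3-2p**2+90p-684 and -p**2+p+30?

p-6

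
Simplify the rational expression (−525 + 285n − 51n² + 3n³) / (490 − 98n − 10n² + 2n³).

Apply the Euclidean algorithm:
  3n³ − 51n² + 285n − 525 = (3/2)(2n³ − 10n² − 98n + 490) + (−36n² + 432n − 1260)
  2n³ − 10n² − 98n + 490 = (−(1/18)n − 7/18)(−36n² + 432n − 1260) + (0)
Last nonzero remainder: −36n² + 432n − 1260. Dividing through by −36 gives the monic gcd n² − 12n + 35.
Cancel n² − 12n + 35 from numerator and denominator to get the reduced form.

(−15 + 3n)/(14 + 2n)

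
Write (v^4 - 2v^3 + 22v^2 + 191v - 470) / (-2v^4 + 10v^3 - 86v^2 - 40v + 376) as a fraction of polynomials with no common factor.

Apply the Euclidean algorithm:
  v^4 - 2v^3 + 22v^2 + 191v - 470 = (-1/2)(-2v^4 + 10v^3 - 86v^2 - 40v + 376) + (3v^3 - 21v^2 + 171v - 282)
  -2v^4 + 10v^3 - 86v^2 - 40v + 376 = (-(2/3)v - 4/3)(3v^3 - 21v^2 + 171v - 282) + (0)
Last nonzero remainder: 3v^3 - 21v^2 + 171v - 282. Dividing through by 3 gives the monic gcd v^3 - 7v^2 + 57v - 94.
Cancel v^3 - 7v^2 + 57v - 94 from numerator and denominator to get the reduced form.

(-v - 5)/(2v + 4)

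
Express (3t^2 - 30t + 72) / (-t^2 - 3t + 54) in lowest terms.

(-3t + 12)/(t + 9)

By polynomial division,
  3t^2 - 30t + 72 = (-3)(-t^2 - 3t + 54) + (-39t + 234)
  -t^2 - 3t + 54 = ((1/39)t + 3/13)(-39t + 234) + (0)
Last nonzero remainder: -39t + 234. Dividing through by -39 gives the monic gcd t - 6.
Cancel t - 6 from numerator and denominator to get the reduced form.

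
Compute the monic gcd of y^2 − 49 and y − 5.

1

Repeated division with remainder:
  y^2 − 49 = (y + 5)(y − 5) + (−24)
  y − 5 = (−(1/24)y + 5/24)(−24) + (0)
The last nonzero remainder is the constant −24, so the polynomials are coprime and gcd = 1.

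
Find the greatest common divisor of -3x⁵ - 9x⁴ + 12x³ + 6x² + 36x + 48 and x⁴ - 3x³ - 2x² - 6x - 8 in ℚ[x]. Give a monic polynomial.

x³ + x² + 2x + 2

Apply the Euclidean algorithm:
  -3x⁵ - 9x⁴ + 12x³ + 6x² + 36x + 48 = (-3x - 18)(x⁴ - 3x³ - 2x² - 6x - 8) + (-48x³ - 48x² - 96x - 96)
  x⁴ - 3x³ - 2x² - 6x - 8 = (-(1/48)x + 1/12)(-48x³ - 48x² - 96x - 96) + (0)
Last nonzero remainder: -48x³ - 48x² - 96x - 96. Dividing through by -48 gives the monic gcd x³ + x² + 2x + 2.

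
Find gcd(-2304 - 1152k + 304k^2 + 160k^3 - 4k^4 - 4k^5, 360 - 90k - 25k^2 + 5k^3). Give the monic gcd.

72 - 18k - 5k^2 + k^3

Euclidean algorithm in ℚ[k]:
  -4k^5 - 4k^4 + 160k^3 + 304k^2 - 1152k - 2304 = (-(4/5)k^2 - (24/5)k - 32/5)(5k^3 - 25k^2 - 90k + 360) + (0)
Last nonzero remainder: 5k^3 - 25k^2 - 90k + 360. Dividing through by 5 gives the monic gcd k^3 - 5k^2 - 18k + 72.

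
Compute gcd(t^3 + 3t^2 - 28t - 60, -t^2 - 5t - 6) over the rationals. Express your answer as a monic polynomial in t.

By polynomial division,
  t^3 + 3t^2 - 28t - 60 = (-t + 2)(-t^2 - 5t - 6) + (-24t - 48)
  -t^2 - 5t - 6 = ((1/24)t + 1/8)(-24t - 48) + (0)
Last nonzero remainder: -24t - 48. Dividing through by -24 gives the monic gcd t + 2.

t + 2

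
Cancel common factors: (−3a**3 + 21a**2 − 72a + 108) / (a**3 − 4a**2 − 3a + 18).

(−3a**2 + 12a − 36)/(a**2 − a − 6)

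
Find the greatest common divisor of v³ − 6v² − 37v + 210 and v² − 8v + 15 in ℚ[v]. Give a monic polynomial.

v − 5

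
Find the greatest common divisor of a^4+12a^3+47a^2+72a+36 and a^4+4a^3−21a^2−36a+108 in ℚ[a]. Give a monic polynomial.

a^2+9a+18

By polynomial division,
  a^4+12a^3+47a^2+72a+36 = (a^4+4a^3−21a^2−36a+108) + (8a^3+68a^2+108a−72)
  a^4+4a^3−21a^2−36a+108 = ((1/8)a−9/16)(8a^3+68a^2+108a−72) + ((15/4)a^2+(135/4)a+135/2)
  8a^3+68a^2+108a−72 = ((32/15)a−16/15)((15/4)a^2+(135/4)a+135/2) + (0)
Last nonzero remainder: (15/4)a^2+(135/4)a+135/2. Dividing through by 15/4 gives the monic gcd a^2+9a+18.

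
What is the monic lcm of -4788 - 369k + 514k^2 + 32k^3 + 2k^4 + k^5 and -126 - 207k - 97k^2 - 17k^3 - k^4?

-28728 - 35730k - 4287k^2 + 3421k^3 + 750k^4 + 52k^5 + 9k^6 + k^7

Euclidean algorithm in ℚ[k]:
  k^5 + 2k^4 + 32k^3 + 514k^2 - 369k - 4788 = (-k + 15)(-k^4 - 17k^3 - 97k^2 - 207k - 126) + (190k^3 + 1762k^2 + 2610k - 2898)
  -k^4 - 17k^3 - 97k^2 - 207k - 126 = (-(1/190)k - 367/9025)(190k^3 + 1762k^2 + 2610k - 2898) + (-(104796/9025)k^2 - (209592/1805)k - 2200716/9025)
  190k^3 + 1762k^2 + 2610k - 2898 = (-(857375/52398)k + 207575/17466)(-(104796/9025)k^2 - (209592/1805)k - 2200716/9025) + (0)
Last nonzero remainder: -(104796/9025)k^2 - (209592/1805)k - 2200716/9025. Dividing through by -104796/9025 gives the monic gcd k^2 + 10k + 21.
Then lcm(f, g) = f·g / gcd(f, g); expanding and making the result monic gives the answer.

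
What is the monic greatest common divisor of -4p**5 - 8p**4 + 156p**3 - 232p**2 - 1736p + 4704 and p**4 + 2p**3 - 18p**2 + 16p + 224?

p**3 - 2p**2 - 10p + 56

Apply the Euclidean algorithm:
  -4p**5 - 8p**4 + 156p**3 - 232p**2 - 1736p + 4704 = (-4p)(p**4 + 2p**3 - 18p**2 + 16p + 224) + (84p**3 - 168p**2 - 840p + 4704)
  p**4 + 2p**3 - 18p**2 + 16p + 224 = ((1/84)p + 1/21)(84p**3 - 168p**2 - 840p + 4704) + (0)
Last nonzero remainder: 84p**3 - 168p**2 - 840p + 4704. Dividing through by 84 gives the monic gcd p**3 - 2p**2 - 10p + 56.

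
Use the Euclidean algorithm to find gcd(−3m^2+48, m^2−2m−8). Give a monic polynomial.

m−4

By polynomial division,
  −3m^2+48 = (−3)(m^2−2m−8) + (−6m+24)
  m^2−2m−8 = (−(1/6)m−1/3)(−6m+24) + (0)
Last nonzero remainder: −6m+24. Dividing through by −6 gives the monic gcd m−4.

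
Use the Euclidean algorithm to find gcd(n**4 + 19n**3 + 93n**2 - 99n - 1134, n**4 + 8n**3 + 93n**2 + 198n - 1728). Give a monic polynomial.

Repeated division with remainder:
  n**4 + 19n**3 + 93n**2 - 99n - 1134 = (n**4 + 8n**3 + 93n**2 + 198n - 1728) + (11n**3 - 297n + 594)
  n**4 + 8n**3 + 93n**2 + 198n - 1728 = ((1/11)n + 8/11)(11n**3 - 297n + 594) + (120n**2 + 360n - 2160)
  11n**3 - 297n + 594 = ((11/120)n - 11/40)(120n**2 + 360n - 2160) + (0)
Last nonzero remainder: 120n**2 + 360n - 2160. Dividing through by 120 gives the monic gcd n**2 + 3n - 18.

n**2 + 3n - 18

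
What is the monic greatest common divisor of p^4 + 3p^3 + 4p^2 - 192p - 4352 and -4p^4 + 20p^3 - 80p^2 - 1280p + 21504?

Euclidean algorithm in ℚ[p]:
  p^4 + 3p^3 + 4p^2 - 192p - 4352 = (-1/4)(-4p^4 + 20p^3 - 80p^2 - 1280p + 21504) + (8p^3 - 16p^2 - 512p + 1024)
  -4p^4 + 20p^3 - 80p^2 - 1280p + 21504 = (-(1/2)p + 3/2)(8p^3 - 16p^2 - 512p + 1024) + (-312p^2 + 19968)
  8p^3 - 16p^2 - 512p + 1024 = (-(1/39)p + 2/39)(-312p^2 + 19968) + (0)
Last nonzero remainder: -312p^2 + 19968. Dividing through by -312 gives the monic gcd p^2 - 64.

p^2 - 64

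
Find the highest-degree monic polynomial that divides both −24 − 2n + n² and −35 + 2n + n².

1

Apply the Euclidean algorithm:
  n² − 2n − 24 = (n² + 2n − 35) + (−4n + 11)
  n² + 2n − 35 = (−(1/4)n − 19/16)(−4n + 11) + (−351/16)
  −4n + 11 = ((64/351)n − 176/351)(−351/16) + (0)
The last nonzero remainder is the constant −351/16, so the polynomials are coprime and gcd = 1.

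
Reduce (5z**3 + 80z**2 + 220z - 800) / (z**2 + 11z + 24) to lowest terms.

Euclidean algorithm in ℚ[z]:
  5z**3 + 80z**2 + 220z - 800 = (5z + 25)(z**2 + 11z + 24) + (-175z - 1400)
  z**2 + 11z + 24 = (-(1/175)z - 3/175)(-175z - 1400) + (0)
Last nonzero remainder: -175z - 1400. Dividing through by -175 gives the monic gcd z + 8.
Cancel z + 8 from numerator and denominator to get the reduced form.

(5z**2 + 40z - 100)/(z + 3)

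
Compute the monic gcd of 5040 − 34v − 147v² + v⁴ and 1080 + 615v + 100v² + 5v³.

72 + 17v + v²

Euclidean algorithm in ℚ[v]:
  v⁴ − 147v² − 34v + 5040 = ((1/5)v − 4)(5v³ + 100v² + 615v + 1080) + (130v² + 2210v + 9360)
  5v³ + 100v² + 615v + 1080 = ((1/26)v + 3/26)(130v² + 2210v + 9360) + (0)
Last nonzero remainder: 130v² + 2210v + 9360. Dividing through by 130 gives the monic gcd v² + 17v + 72.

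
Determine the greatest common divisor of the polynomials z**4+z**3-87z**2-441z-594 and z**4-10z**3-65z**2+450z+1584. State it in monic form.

z**3-2z**2-81z-198

Apply the Euclidean algorithm:
  z**4+z**3-87z**2-441z-594 = (z**4-10z**3-65z**2+450z+1584) + (11z**3-22z**2-891z-2178)
  z**4-10z**3-65z**2+450z+1584 = ((1/11)z-8/11)(11z**3-22z**2-891z-2178) + (0)
Last nonzero remainder: 11z**3-22z**2-891z-2178. Dividing through by 11 gives the monic gcd z**3-2z**2-81z-198.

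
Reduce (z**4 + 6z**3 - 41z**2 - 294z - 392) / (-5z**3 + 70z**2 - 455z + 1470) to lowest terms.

(-z**3 - 13z**2 - 50z - 56)/(5z**2 - 35z + 210)

By polynomial division,
  z**4 + 6z**3 - 41z**2 - 294z - 392 = (-(1/5)z - 4)(-5z**3 + 70z**2 - 455z + 1470) + (148z**2 - 1820z + 5488)
  -5z**3 + 70z**2 - 455z + 1470 = (-(5/148)z + 315/5476)(148z**2 - 1820z + 5488) + (-(225750/1369)z + 1580250/1369)
  148z**2 - 1820z + 5488 = (-(101306/112875)z + 76664/16125)(-(225750/1369)z + 1580250/1369) + (0)
Last nonzero remainder: -(225750/1369)z + 1580250/1369. Dividing through by -225750/1369 gives the monic gcd z - 7.
Cancel z - 7 from numerator and denominator to get the reduced form.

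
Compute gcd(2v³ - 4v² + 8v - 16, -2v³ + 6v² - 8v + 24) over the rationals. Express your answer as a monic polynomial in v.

v² + 4

By polynomial division,
  2v³ - 4v² + 8v - 16 = (-1)(-2v³ + 6v² - 8v + 24) + (2v² + 8)
  -2v³ + 6v² - 8v + 24 = (-v + 3)(2v² + 8) + (0)
Last nonzero remainder: 2v² + 8. Dividing through by 2 gives the monic gcd v² + 4.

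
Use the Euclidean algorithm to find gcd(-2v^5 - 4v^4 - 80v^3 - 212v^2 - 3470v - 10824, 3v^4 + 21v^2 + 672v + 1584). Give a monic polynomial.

Euclidean algorithm in ℚ[v]:
  -2v^5 - 4v^4 - 80v^3 - 212v^2 - 3470v - 10824 = (-(2/3)v - 4/3)(3v^4 + 21v^2 + 672v + 1584) + (-66v^3 + 264v^2 - 1518v - 8712)
  3v^4 + 21v^2 + 672v + 1584 = (-(1/22)v - 2/11)(-66v^3 + 264v^2 - 1518v - 8712) + (0)
Last nonzero remainder: -66v^3 + 264v^2 - 1518v - 8712. Dividing through by -66 gives the monic gcd v^3 - 4v^2 + 23v + 132.

v^3 - 4v^2 + 23v + 132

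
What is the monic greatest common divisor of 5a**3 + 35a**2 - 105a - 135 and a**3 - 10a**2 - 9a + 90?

a - 3

Euclidean algorithm in ℚ[a]:
  5a**3 + 35a**2 - 105a - 135 = (5)(a**3 - 10a**2 - 9a + 90) + (85a**2 - 60a - 585)
  a**3 - 10a**2 - 9a + 90 = ((1/85)a - 158/1445)(85a**2 - 60a - 585) + (-(2508/289)a + 7524/289)
  85a**2 - 60a - 585 = (-(24565/2508)a - 18785/836)(-(2508/289)a + 7524/289) + (0)
Last nonzero remainder: -(2508/289)a + 7524/289. Dividing through by -2508/289 gives the monic gcd a - 3.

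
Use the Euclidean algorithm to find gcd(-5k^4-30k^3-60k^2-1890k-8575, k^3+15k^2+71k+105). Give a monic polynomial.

Apply the Euclidean algorithm:
  -5k^4-30k^3-60k^2-1890k-8575 = (-5k+45)(k^3+15k^2+71k+105) + (-380k^2-4560k-13300)
  k^3+15k^2+71k+105 = (-(1/380)k-3/380)(-380k^2-4560k-13300) + (0)
Last nonzero remainder: -380k^2-4560k-13300. Dividing through by -380 gives the monic gcd k^2+12k+35.

k^2+12k+35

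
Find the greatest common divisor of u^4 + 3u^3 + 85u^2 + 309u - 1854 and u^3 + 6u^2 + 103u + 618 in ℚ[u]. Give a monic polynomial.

Apply the Euclidean algorithm:
  u^4 + 3u^3 + 85u^2 + 309u - 1854 = (u - 3)(u^3 + 6u^2 + 103u + 618) + (0)
The last nonzero remainder u^3 + 6u^2 + 103u + 618 is already monic.

u^3 + 6u^2 + 103u + 618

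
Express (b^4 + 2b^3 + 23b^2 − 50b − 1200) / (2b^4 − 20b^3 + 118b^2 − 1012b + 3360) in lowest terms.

(b + 5)/(2b − 14)

Repeated division with remainder:
  b^4 + 2b^3 + 23b^2 − 50b − 1200 = (1/2)(2b^4 − 20b^3 + 118b^2 − 1012b + 3360) + (12b^3 − 36b^2 + 456b − 2880)
  2b^4 − 20b^3 + 118b^2 − 1012b + 3360 = ((1/6)b − 7/6)(12b^3 − 36b^2 + 456b − 2880) + (0)
Last nonzero remainder: 12b^3 − 36b^2 + 456b − 2880. Dividing through by 12 gives the monic gcd b^3 − 3b^2 + 38b − 240.
Cancel b^3 − 3b^2 + 38b − 240 from numerator and denominator to get the reduced form.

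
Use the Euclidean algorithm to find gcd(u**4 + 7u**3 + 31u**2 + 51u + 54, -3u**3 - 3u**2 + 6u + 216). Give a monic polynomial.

Repeated division with remainder:
  u**4 + 7u**3 + 31u**2 + 51u + 54 = (-(1/3)u - 2)(-3u**3 - 3u**2 + 6u + 216) + (27u**2 + 135u + 486)
  -3u**3 - 3u**2 + 6u + 216 = (-(1/9)u + 4/9)(27u**2 + 135u + 486) + (0)
Last nonzero remainder: 27u**2 + 135u + 486. Dividing through by 27 gives the monic gcd u**2 + 5u + 18.

u**2 + 5u + 18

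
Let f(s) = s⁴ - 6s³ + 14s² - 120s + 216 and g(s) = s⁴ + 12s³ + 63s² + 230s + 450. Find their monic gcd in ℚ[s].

Euclidean algorithm in ℚ[s]:
  s⁴ - 6s³ + 14s² - 120s + 216 = (s⁴ + 12s³ + 63s² + 230s + 450) + (-18s³ - 49s² - 350s - 234)
  s⁴ + 12s³ + 63s² + 230s + 450 = (-(1/18)s - 167/324)(-18s³ - 49s² - 350s - 234) + ((5929/324)s² + (5929/162)s + 5929/18)
  -18s³ - 49s² - 350s - 234 = (-(5832/5929)s - 4212/5929)((5929/324)s² + (5929/162)s + 5929/18) + (0)
Last nonzero remainder: (5929/324)s² + (5929/162)s + 5929/18. Dividing through by 5929/324 gives the monic gcd s² + 2s + 18.

s² + 2s + 18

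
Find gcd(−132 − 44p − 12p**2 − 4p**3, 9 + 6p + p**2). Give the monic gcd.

3 + p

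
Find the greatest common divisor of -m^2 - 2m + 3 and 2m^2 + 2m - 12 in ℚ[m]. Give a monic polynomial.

Apply the Euclidean algorithm:
  -m^2 - 2m + 3 = (-1/2)(2m^2 + 2m - 12) + (-m - 3)
  2m^2 + 2m - 12 = (-2m + 4)(-m - 3) + (0)
Last nonzero remainder: -m - 3. Dividing through by -1 gives the monic gcd m + 3.

m + 3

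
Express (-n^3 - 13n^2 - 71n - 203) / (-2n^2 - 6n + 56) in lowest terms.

By polynomial division,
  -n^3 - 13n^2 - 71n - 203 = ((1/2)n + 5)(-2n^2 - 6n + 56) + (-69n - 483)
  -2n^2 - 6n + 56 = ((2/69)n - 8/69)(-69n - 483) + (0)
Last nonzero remainder: -69n - 483. Dividing through by -69 gives the monic gcd n + 7.
Cancel n + 7 from numerator and denominator to get the reduced form.

(n^2 + 6n + 29)/(2n - 8)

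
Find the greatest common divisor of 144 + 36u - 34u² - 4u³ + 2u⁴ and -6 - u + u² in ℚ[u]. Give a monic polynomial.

-6 - u + u²

By polynomial division,
  2u⁴ - 4u³ - 34u² + 36u + 144 = (2u² - 2u - 24)(u² - u - 6) + (0)
The last nonzero remainder u² - u - 6 is already monic.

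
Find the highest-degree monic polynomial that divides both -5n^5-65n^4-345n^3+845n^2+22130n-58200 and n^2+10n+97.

Apply the Euclidean algorithm:
  -5n^5-65n^4-345n^3+845n^2+22130n-58200 = (-5n^3-15n^2+290n-600)(n^2+10n+97) + (0)
The last nonzero remainder n^2+10n+97 is already monic.

n^2+10n+97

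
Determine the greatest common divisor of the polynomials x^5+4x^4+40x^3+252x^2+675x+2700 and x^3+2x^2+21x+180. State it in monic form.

x^3+2x^2+21x+180

Repeated division with remainder:
  x^5+4x^4+40x^3+252x^2+675x+2700 = (x^2+2x+15)(x^3+2x^2+21x+180) + (0)
The last nonzero remainder x^3+2x^2+21x+180 is already monic.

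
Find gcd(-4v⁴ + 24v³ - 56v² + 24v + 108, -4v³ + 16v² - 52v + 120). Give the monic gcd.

Repeated division with remainder:
  -4v⁴ + 24v³ - 56v² + 24v + 108 = (v - 2)(-4v³ + 16v² - 52v + 120) + (28v² - 200v + 348)
  -4v³ + 16v² - 52v + 120 = (-(1/7)v - 22/49)(28v² - 200v + 348) + (-(4512/49)v + 13536/49)
  28v² - 200v + 348 = (-(343/1128)v + 1421/1128)(-(4512/49)v + 13536/49) + (0)
Last nonzero remainder: -(4512/49)v + 13536/49. Dividing through by -4512/49 gives the monic gcd v - 3.

v - 3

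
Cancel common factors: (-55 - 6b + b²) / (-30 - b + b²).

(-11 + b)/(-6 + b)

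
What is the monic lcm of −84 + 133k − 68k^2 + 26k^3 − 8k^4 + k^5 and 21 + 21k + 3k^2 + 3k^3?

−84 + 49k + 65k^2 − 42k^3 + 18k^4 − 7k^5 + k^6

Euclidean algorithm in ℚ[k]:
  k^5 − 8k^4 + 26k^3 − 68k^2 + 133k − 84 = ((1/3)k^2 − 3k + 28/3)(3k^3 + 3k^2 + 21k + 21) + (−40k^2 − 280)
  3k^3 + 3k^2 + 21k + 21 = (−(3/40)k − 3/40)(−40k^2 − 280) + (0)
Last nonzero remainder: −40k^2 − 280. Dividing through by −40 gives the monic gcd k^2 + 7.
Then lcm(f, g) = f·g / gcd(f, g); expanding and making the result monic gives the answer.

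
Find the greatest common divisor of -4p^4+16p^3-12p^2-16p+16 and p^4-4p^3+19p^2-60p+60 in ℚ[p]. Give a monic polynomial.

Apply the Euclidean algorithm:
  -4p^4+16p^3-12p^2-16p+16 = (-4)(p^4-4p^3+19p^2-60p+60) + (64p^2-256p+256)
  p^4-4p^3+19p^2-60p+60 = ((1/64)p^2+15/64)(64p^2-256p+256) + (0)
Last nonzero remainder: 64p^2-256p+256. Dividing through by 64 gives the monic gcd p^2-4p+4.

p^2-4p+4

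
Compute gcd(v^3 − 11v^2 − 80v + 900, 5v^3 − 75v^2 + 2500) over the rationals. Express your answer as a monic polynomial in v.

Euclidean algorithm in ℚ[v]:
  v^3 − 11v^2 − 80v + 900 = (1/5)(5v^3 − 75v^2 + 2500) + (4v^2 − 80v + 400)
  5v^3 − 75v^2 + 2500 = ((5/4)v + 25/4)(4v^2 − 80v + 400) + (0)
Last nonzero remainder: 4v^2 − 80v + 400. Dividing through by 4 gives the monic gcd v^2 − 20v + 100.

v^2 − 20v + 100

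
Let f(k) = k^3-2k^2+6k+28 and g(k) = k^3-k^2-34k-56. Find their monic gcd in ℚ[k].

k+2

Euclidean algorithm in ℚ[k]:
  k^3-2k^2+6k+28 = (k^3-k^2-34k-56) + (-k^2+40k+84)
  k^3-k^2-34k-56 = (-k-39)(-k^2+40k+84) + (1610k+3220)
  -k^2+40k+84 = (-(1/1610)k+3/115)(1610k+3220) + (0)
Last nonzero remainder: 1610k+3220. Dividing through by 1610 gives the monic gcd k+2.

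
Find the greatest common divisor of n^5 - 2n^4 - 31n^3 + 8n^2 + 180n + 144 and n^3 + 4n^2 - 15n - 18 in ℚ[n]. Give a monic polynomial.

n^2 - 2n - 3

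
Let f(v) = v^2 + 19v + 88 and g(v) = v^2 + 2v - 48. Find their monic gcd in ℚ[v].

v + 8

Repeated division with remainder:
  v^2 + 19v + 88 = (v^2 + 2v - 48) + (17v + 136)
  v^2 + 2v - 48 = ((1/17)v - 6/17)(17v + 136) + (0)
Last nonzero remainder: 17v + 136. Dividing through by 17 gives the monic gcd v + 8.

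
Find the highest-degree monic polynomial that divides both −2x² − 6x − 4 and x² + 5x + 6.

Repeated division with remainder:
  −2x² − 6x − 4 = (−2)(x² + 5x + 6) + (4x + 8)
  x² + 5x + 6 = ((1/4)x + 3/4)(4x + 8) + (0)
Last nonzero remainder: 4x + 8. Dividing through by 4 gives the monic gcd x + 2.

x + 2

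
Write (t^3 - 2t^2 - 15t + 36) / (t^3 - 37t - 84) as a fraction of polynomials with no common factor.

By polynomial division,
  t^3 - 2t^2 - 15t + 36 = (t^3 - 37t - 84) + (-2t^2 + 22t + 120)
  t^3 - 37t - 84 = (-(1/2)t - 11/2)(-2t^2 + 22t + 120) + (144t + 576)
  -2t^2 + 22t + 120 = (-(1/72)t + 5/24)(144t + 576) + (0)
Last nonzero remainder: 144t + 576. Dividing through by 144 gives the monic gcd t + 4.
Cancel t + 4 from numerator and denominator to get the reduced form.

(t^2 - 6t + 9)/(t^2 - 4t - 21)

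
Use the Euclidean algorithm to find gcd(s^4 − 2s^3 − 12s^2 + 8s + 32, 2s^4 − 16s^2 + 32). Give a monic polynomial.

s^3 + 2s^2 − 4s − 8

Apply the Euclidean algorithm:
  s^4 − 2s^3 − 12s^2 + 8s + 32 = (1/2)(2s^4 − 16s^2 + 32) + (−2s^3 − 4s^2 + 8s + 16)
  2s^4 − 16s^2 + 32 = (−s + 2)(−2s^3 − 4s^2 + 8s + 16) + (0)
Last nonzero remainder: −2s^3 − 4s^2 + 8s + 16. Dividing through by −2 gives the monic gcd s^3 + 2s^2 − 4s − 8.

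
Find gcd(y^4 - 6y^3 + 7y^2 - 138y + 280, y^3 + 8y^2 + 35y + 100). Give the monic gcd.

y^2 + 3y + 20

Euclidean algorithm in ℚ[y]:
  y^4 - 6y^3 + 7y^2 - 138y + 280 = (y - 14)(y^3 + 8y^2 + 35y + 100) + (84y^2 + 252y + 1680)
  y^3 + 8y^2 + 35y + 100 = ((1/84)y + 5/84)(84y^2 + 252y + 1680) + (0)
Last nonzero remainder: 84y^2 + 252y + 1680. Dividing through by 84 gives the monic gcd y^2 + 3y + 20.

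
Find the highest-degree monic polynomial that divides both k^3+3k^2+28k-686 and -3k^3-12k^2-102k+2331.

k-7

Apply the Euclidean algorithm:
  k^3+3k^2+28k-686 = (-1/3)(-3k^3-12k^2-102k+2331) + (-k^2-6k+91)
  -3k^3-12k^2-102k+2331 = (3k-6)(-k^2-6k+91) + (-411k+2877)
  -k^2-6k+91 = ((1/411)k+13/411)(-411k+2877) + (0)
Last nonzero remainder: -411k+2877. Dividing through by -411 gives the monic gcd k-7.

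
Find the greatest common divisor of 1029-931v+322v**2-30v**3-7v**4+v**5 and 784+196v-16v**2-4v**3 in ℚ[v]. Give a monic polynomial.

By polynomial division,
  v**5-7v**4-30v**3+322v**2-931v+1029 = (-(1/4)v**2+(11/4)v-63/4)(-4v**3-16v**2+196v+784) + (-273v**2+13377)
  -4v**3-16v**2+196v+784 = ((4/273)v+16/273)(-273v**2+13377) + (0)
Last nonzero remainder: -273v**2+13377. Dividing through by -273 gives the monic gcd v**2-49.

-49+v**2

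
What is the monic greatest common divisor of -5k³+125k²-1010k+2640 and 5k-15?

Repeated division with remainder:
  -5k³+125k²-1010k+2640 = (-k²+22k-136)(5k-15) + (600)
  5k-15 = ((1/120)k-1/40)(600) + (0)
The last nonzero remainder is the constant 600, so the polynomials are coprime and gcd = 1.

1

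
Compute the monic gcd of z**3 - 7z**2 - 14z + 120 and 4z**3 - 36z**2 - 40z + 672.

z**2 - 2z - 24

Euclidean algorithm in ℚ[z]:
  z**3 - 7z**2 - 14z + 120 = (1/4)(4z**3 - 36z**2 - 40z + 672) + (2z**2 - 4z - 48)
  4z**3 - 36z**2 - 40z + 672 = (2z - 14)(2z**2 - 4z - 48) + (0)
Last nonzero remainder: 2z**2 - 4z - 48. Dividing through by 2 gives the monic gcd z**2 - 2z - 24.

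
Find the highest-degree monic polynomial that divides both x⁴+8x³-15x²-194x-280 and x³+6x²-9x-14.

x+7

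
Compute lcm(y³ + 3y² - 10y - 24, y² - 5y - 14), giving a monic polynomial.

y⁴ - 4y³ - 31y² + 46y + 168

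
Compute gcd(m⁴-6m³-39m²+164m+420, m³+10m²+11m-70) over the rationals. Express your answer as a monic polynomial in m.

m+5

Repeated division with remainder:
  m⁴-6m³-39m²+164m+420 = (m-16)(m³+10m²+11m-70) + (110m²+410m-700)
  m³+10m²+11m-70 = ((1/110)m+69/1210)(110m²+410m-700) + (-(728/121)m-3640/121)
  110m²+410m-700 = (-(6655/364)m+605/26)(-(728/121)m-3640/121) + (0)
Last nonzero remainder: -(728/121)m-3640/121. Dividing through by -728/121 gives the monic gcd m+5.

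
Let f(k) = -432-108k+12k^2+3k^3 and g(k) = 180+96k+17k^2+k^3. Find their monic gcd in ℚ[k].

6+k

Apply the Euclidean algorithm:
  3k^3+12k^2-108k-432 = (3)(k^3+17k^2+96k+180) + (-39k^2-396k-972)
  k^3+17k^2+96k+180 = (-(1/39)k-89/507)(-39k^2-396k-972) + ((264/169)k+1584/169)
  -39k^2-396k-972 = (-(2197/88)k-4563/44)((264/169)k+1584/169) + (0)
Last nonzero remainder: (264/169)k+1584/169. Dividing through by 264/169 gives the monic gcd k+6.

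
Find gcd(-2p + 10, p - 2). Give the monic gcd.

By polynomial division,
  -2p + 10 = (-2)(p - 2) + (6)
  p - 2 = ((1/6)p - 1/3)(6) + (0)
The last nonzero remainder is the constant 6, so the polynomials are coprime and gcd = 1.

1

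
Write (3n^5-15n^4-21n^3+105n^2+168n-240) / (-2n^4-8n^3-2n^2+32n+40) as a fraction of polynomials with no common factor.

(-3n^3+27n^2-72n+48)/(2n^2-8)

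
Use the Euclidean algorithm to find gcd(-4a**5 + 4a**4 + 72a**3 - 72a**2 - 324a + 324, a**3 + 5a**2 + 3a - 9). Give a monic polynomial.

a**3 + 5a**2 + 3a - 9

By polynomial division,
  -4a**5 + 4a**4 + 72a**3 - 72a**2 - 324a + 324 = (-4a**2 + 24a - 36)(a**3 + 5a**2 + 3a - 9) + (0)
The last nonzero remainder a**3 + 5a**2 + 3a - 9 is already monic.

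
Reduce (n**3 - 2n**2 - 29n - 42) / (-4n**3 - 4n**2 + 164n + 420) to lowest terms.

(-n - 2)/(4n + 20)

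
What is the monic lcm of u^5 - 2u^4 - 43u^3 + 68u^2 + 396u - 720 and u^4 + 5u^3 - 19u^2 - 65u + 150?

u^6 + 3u^5 - 53u^4 - 147u^3 + 736u^2 + 1260u - 3600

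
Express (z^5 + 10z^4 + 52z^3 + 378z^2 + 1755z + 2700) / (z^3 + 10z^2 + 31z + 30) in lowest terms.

By polynomial division,
  z^5 + 10z^4 + 52z^3 + 378z^2 + 1755z + 2700 = (z^2 + 21)(z^3 + 10z^2 + 31z + 30) + (138z^2 + 1104z + 2070)
  z^3 + 10z^2 + 31z + 30 = ((1/138)z + 1/69)(138z^2 + 1104z + 2070) + (0)
Last nonzero remainder: 138z^2 + 1104z + 2070. Dividing through by 138 gives the monic gcd z^2 + 8z + 15.
Cancel z^2 + 8z + 15 from numerator and denominator to get the reduced form.

(z^3 + 2z^2 + 21z + 180)/(z + 2)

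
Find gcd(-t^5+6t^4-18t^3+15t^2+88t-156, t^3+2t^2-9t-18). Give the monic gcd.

Euclidean algorithm in ℚ[t]:
  -t^5+6t^4-18t^3+15t^2+88t-156 = (-t^2+8t-43)(t^3+2t^2-9t-18) + (155t^2-155t-930)
  t^3+2t^2-9t-18 = ((1/155)t+3/155)(155t^2-155t-930) + (0)
Last nonzero remainder: 155t^2-155t-930. Dividing through by 155 gives the monic gcd t^2-t-6.

t^2-t-6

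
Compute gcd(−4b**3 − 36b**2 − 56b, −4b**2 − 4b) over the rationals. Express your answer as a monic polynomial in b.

b

Repeated division with remainder:
  −4b**3 − 36b**2 − 56b = (b + 8)(−4b**2 − 4b) + (−24b)
  −4b**2 − 4b = ((1/6)b + 1/6)(−24b) + (0)
Last nonzero remainder: −24b. Dividing through by −24 gives the monic gcd b.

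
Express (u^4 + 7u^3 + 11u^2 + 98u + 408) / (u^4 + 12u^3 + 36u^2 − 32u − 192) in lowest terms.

Apply the Euclidean algorithm:
  u^4 + 7u^3 + 11u^2 + 98u + 408 = (u^4 + 12u^3 + 36u^2 − 32u − 192) + (−5u^3 − 25u^2 + 130u + 600)
  u^4 + 12u^3 + 36u^2 − 32u − 192 = (−(1/5)u − 7/5)(−5u^3 − 25u^2 + 130u + 600) + (27u^2 + 270u + 648)
  −5u^3 − 25u^2 + 130u + 600 = (−(5/27)u + 25/27)(27u^2 + 270u + 648) + (0)
Last nonzero remainder: 27u^2 + 270u + 648. Dividing through by 27 gives the monic gcd u^2 + 10u + 24.
Cancel u^2 + 10u + 24 from numerator and denominator to get the reduced form.

(u^2 − 3u + 17)/(u^2 + 2u − 8)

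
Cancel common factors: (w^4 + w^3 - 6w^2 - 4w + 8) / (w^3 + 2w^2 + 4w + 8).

Euclidean algorithm in ℚ[w]:
  w^4 + w^3 - 6w^2 - 4w + 8 = (w - 1)(w^3 + 2w^2 + 4w + 8) + (-8w^2 - 8w + 16)
  w^3 + 2w^2 + 4w + 8 = (-(1/8)w - 1/8)(-8w^2 - 8w + 16) + (5w + 10)
  -8w^2 - 8w + 16 = (-(8/5)w + 8/5)(5w + 10) + (0)
Last nonzero remainder: 5w + 10. Dividing through by 5 gives the monic gcd w + 2.
Cancel w + 2 from numerator and denominator to get the reduced form.

(w^3 - w^2 - 4w + 4)/(w^2 + 4)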